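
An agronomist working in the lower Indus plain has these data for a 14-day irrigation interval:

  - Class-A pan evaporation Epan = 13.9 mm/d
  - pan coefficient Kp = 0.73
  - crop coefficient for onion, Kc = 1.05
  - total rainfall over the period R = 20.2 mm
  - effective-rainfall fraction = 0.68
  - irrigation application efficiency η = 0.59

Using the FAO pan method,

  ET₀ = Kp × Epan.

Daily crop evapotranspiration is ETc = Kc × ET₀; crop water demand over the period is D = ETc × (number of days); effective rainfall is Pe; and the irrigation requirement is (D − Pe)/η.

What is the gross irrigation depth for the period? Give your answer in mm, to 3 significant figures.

230 mm

ET₀ = 0.73 × 13.9 = 10.1470 mm/d
ETc = Kc × ET₀ = 1.05 × 10.1470 = 10.6544 mm/d
Crop demand D = ETc × 14 d = 10.6544 × 14 = 149.162 mm
Pe = 0.68 × 20.2 = 13.736 mm
D − Pe = 149.162 − 13.736 = 135.426 mm
Gross irrigation = 135.426 / 0.59 = 229.536 mm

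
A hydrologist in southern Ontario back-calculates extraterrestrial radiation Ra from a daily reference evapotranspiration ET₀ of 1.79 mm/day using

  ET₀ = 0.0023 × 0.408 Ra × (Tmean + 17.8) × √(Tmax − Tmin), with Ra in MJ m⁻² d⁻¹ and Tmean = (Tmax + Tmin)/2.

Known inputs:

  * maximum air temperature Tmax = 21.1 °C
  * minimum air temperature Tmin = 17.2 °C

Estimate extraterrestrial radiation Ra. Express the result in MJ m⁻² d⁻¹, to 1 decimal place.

Tmean = (21.1+17.2)/2 = 19.15 °C; ΔT = 3.9
Ra = ET₀ / [0.0023 × 0.408 × (Tmean+17.8) × √ΔT]
   = 1.79 / (0.0023 × 0.408 × 36.95 × 1.9748) = 26.141 MJ m⁻² d⁻¹

26.1 MJ m⁻² d⁻¹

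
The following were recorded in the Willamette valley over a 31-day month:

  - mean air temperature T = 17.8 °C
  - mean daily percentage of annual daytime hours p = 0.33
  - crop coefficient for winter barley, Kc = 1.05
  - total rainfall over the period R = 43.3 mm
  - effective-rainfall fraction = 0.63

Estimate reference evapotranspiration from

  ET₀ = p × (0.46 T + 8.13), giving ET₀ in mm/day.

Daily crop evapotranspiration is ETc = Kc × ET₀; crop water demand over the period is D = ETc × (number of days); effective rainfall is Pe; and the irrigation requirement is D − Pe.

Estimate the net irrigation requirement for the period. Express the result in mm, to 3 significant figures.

148 mm

ET₀ = 0.33 × (0.46 × 17.8 + 8.13) = 0.33 × 16.318 = 5.3849 mm/d
ETc = Kc × ET₀ = 1.05 × 5.3849 = 5.6541 mm/d
Crop demand D = ETc × 31 d = 5.6541 × 31 = 175.277 mm
Pe = 0.63 × 43.3 = 27.279 mm
D − Pe = 175.277 − 27.279 = 147.998 mm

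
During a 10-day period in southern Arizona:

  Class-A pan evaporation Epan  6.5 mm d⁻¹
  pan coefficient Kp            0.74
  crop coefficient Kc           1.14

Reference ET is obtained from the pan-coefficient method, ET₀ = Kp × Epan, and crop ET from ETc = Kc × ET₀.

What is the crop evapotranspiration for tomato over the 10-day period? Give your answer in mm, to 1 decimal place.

54.8 mm

ET₀ = 0.74 × 6.5 = 4.8100 mm/d
ETc = Kc × ET₀ = 1.14 × 4.8100 = 5.4834 mm/d
Over 10 days: 5.4834 × 10 = 54.834 mm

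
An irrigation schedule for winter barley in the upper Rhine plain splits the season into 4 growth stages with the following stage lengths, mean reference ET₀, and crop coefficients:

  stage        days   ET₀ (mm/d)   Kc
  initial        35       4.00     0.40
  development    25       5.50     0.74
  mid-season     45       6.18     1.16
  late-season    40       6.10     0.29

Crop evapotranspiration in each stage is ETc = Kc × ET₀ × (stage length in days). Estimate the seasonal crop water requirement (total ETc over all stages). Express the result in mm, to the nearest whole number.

551 mm

initial: 0.40 × 4.00 × 35 = 56.00 mm
development: 0.74 × 5.50 × 25 = 101.75 mm
mid-season: 1.16 × 6.18 × 45 = 322.60 mm
late-season: 0.29 × 6.10 × 40 = 70.76 mm
Seasonal total = 551.11 mm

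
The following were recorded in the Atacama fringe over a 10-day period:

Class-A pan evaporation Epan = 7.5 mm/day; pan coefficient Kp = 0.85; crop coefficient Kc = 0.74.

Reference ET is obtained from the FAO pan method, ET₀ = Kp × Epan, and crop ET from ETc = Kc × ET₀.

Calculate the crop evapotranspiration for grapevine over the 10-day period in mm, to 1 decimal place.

ET₀ = 0.85 × 7.5 = 6.3750 mm/d
ETc = Kc × ET₀ = 0.74 × 6.3750 = 4.7175 mm/d
Over 10 days: 4.7175 × 10 = 47.175 mm

47.2 mm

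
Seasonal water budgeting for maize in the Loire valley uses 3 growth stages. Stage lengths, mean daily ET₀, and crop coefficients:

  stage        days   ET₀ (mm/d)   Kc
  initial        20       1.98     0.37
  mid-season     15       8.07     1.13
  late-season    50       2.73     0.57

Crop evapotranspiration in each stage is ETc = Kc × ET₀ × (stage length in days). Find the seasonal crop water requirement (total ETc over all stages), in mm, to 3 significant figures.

229 mm

initial: 0.37 × 1.98 × 20 = 14.65 mm
mid-season: 1.13 × 8.07 × 15 = 136.79 mm
late-season: 0.57 × 2.73 × 50 = 77.81 mm
Seasonal total = 229.25 mm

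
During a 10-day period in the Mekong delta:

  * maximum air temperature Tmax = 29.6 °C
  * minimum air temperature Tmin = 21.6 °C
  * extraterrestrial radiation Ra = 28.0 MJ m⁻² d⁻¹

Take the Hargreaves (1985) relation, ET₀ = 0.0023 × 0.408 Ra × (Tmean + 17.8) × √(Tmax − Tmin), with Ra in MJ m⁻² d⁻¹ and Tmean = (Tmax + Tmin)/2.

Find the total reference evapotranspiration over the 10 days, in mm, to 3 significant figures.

32.3 mm

Tmean = (29.6 + 21.6)/2 = 25.60 °C
0.408 Ra = 0.408 × 28.0 = 11.4240 mm/d equivalent
ET₀ = 0.0023 × 11.4240 × (25.60 + 17.8) × √8.0 = 0.0023 × 11.4240 × 43.40 × 2.8284 = 3.2253 mm/d
Over 10 days: 3.2253 × 10 = 32.253 mm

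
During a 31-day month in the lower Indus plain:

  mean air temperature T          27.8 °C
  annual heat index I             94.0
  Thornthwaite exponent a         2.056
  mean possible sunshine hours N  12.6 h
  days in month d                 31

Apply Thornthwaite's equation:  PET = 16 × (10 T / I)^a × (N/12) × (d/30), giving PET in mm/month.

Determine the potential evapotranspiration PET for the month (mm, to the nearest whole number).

10T/I = 10 × 27.8 / 94.0 = 2.9574
(10T/I)^a = 2.9574^2.056 = 9.2938
Uncorrected PET = 16 × 9.2938 = 148.701 mm
Correction = (N/12)(d/30) = (12.6/12)(31/30) = 1.0850
PET = 148.701 × 1.0850 = 161.341 mm/month

161 mm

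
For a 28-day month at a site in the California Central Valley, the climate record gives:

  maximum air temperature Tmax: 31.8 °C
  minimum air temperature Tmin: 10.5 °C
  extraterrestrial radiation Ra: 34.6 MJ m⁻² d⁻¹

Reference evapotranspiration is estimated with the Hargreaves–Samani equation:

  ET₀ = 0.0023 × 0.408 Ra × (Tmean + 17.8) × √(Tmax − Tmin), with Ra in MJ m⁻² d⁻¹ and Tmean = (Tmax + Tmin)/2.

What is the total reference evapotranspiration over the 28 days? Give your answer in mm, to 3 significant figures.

Tmean = (31.8 + 10.5)/2 = 21.15 °C
0.408 Ra = 0.408 × 34.6 = 14.1168 mm/d equivalent
ET₀ = 0.0023 × 14.1168 × (21.15 + 17.8) × √21.3 = 0.0023 × 14.1168 × 38.95 × 4.6152 = 5.8366 mm/d
Over 28 days: 5.8366 × 28 = 163.425 mm

163 mm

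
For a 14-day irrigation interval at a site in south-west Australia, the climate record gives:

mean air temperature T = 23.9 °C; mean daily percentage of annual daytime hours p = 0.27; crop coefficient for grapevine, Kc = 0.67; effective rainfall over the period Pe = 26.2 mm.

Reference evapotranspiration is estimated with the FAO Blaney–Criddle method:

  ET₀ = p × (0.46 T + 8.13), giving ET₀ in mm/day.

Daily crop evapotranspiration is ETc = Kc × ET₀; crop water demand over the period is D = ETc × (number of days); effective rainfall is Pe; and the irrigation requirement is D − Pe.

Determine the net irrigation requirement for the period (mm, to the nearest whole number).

ET₀ = 0.27 × (0.46 × 23.9 + 8.13) = 0.27 × 19.124 = 5.1635 mm/d
ETc = Kc × ET₀ = 0.67 × 5.1635 = 3.4595 mm/d
Crop demand D = ETc × 14 d = 3.4595 × 14 = 48.433 mm
D − Pe = 48.433 − 26.2 = 22.233 mm

22 mm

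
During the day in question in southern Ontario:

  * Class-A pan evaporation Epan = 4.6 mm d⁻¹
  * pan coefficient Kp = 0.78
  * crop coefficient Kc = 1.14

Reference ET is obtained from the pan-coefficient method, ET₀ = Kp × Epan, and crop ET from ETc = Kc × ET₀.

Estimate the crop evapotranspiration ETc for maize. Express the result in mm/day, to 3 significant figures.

4.09 mm/day

ET₀ = 0.78 × 4.6 = 3.5880 mm/d
ETc = Kc × ET₀ = 1.14 × 3.5880 = 4.0903 mm/d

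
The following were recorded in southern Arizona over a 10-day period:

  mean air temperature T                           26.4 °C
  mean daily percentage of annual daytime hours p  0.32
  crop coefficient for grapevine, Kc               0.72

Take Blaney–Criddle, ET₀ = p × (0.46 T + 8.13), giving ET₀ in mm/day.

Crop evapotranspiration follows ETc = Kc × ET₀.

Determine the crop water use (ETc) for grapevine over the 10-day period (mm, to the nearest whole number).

47 mm

ET₀ = 0.32 × (0.46 × 26.4 + 8.13) = 0.32 × 20.274 = 6.4877 mm/d
ETc = Kc × ET₀ = 0.72 × 6.4877 = 4.6711 mm/d
Over 10 days: 4.6711 × 10 = 46.711 mm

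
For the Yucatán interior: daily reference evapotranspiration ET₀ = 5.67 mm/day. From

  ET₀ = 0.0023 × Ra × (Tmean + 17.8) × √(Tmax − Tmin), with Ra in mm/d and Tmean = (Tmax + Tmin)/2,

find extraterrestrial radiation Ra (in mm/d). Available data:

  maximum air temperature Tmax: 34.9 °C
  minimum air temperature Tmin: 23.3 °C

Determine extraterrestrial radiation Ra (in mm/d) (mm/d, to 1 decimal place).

Tmean = 29.10 °C; √ΔT = 3.4059
Ra = ET₀ / [0.0023 × (Tmean+17.8) × √ΔT] = 5.67 / (0.0023 × 46.90 × 3.4059) = 15.433 mm/d

15.4 mm/d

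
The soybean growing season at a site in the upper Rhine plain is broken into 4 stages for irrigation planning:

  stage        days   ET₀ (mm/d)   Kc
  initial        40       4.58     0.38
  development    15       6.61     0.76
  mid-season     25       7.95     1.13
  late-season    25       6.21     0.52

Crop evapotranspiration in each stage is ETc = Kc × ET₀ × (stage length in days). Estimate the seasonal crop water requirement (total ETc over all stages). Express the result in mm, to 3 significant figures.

initial: 0.38 × 4.58 × 40 = 69.62 mm
development: 0.76 × 6.61 × 15 = 75.35 mm
mid-season: 1.13 × 7.95 × 25 = 224.59 mm
late-season: 0.52 × 6.21 × 25 = 80.73 mm
Seasonal total = 450.29 mm

450 mm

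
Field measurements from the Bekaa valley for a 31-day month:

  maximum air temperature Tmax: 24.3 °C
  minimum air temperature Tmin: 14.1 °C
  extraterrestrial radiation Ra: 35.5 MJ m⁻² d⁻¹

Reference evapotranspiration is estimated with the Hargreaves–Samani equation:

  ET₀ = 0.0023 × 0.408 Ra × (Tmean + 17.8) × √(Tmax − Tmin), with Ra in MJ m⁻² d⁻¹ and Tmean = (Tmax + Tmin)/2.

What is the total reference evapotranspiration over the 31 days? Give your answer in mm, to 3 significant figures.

122 mm

Tmean = (24.3 + 14.1)/2 = 19.20 °C
0.408 Ra = 0.408 × 35.5 = 14.4840 mm/d equivalent
ET₀ = 0.0023 × 14.4840 × (19.20 + 17.8) × √10.2 = 0.0023 × 14.4840 × 37.00 × 3.1937 = 3.9365 mm/d
Over 31 days: 3.9365 × 31 = 122.032 mm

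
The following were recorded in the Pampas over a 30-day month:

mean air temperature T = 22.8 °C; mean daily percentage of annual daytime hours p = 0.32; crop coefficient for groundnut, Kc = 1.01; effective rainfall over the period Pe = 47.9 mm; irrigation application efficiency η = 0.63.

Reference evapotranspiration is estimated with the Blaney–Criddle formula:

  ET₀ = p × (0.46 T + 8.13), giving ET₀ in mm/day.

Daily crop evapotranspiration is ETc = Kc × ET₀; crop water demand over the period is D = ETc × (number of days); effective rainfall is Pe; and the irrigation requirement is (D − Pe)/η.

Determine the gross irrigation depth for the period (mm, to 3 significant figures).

211 mm

ET₀ = 0.32 × (0.46 × 22.8 + 8.13) = 0.32 × 18.618 = 5.9578 mm/d
ETc = Kc × ET₀ = 1.01 × 5.9578 = 6.0174 mm/d
Crop demand D = ETc × 30 d = 6.0174 × 30 = 180.522 mm
D − Pe = 180.522 − 47.9 = 132.622 mm
Gross irrigation = 132.622 / 0.63 = 210.511 mm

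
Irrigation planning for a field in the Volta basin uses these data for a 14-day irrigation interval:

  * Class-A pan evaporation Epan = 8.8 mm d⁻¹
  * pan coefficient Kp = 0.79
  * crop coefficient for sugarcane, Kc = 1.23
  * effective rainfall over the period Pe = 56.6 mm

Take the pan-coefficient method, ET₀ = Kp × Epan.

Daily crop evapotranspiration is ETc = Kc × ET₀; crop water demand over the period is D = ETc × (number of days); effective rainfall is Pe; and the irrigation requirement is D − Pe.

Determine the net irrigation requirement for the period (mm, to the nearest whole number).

63 mm

ET₀ = 0.79 × 8.8 = 6.9520 mm/d
ETc = Kc × ET₀ = 1.23 × 6.9520 = 8.5510 mm/d
Crop demand D = ETc × 14 d = 8.5510 × 14 = 119.714 mm
D − Pe = 119.714 − 56.6 = 63.114 mm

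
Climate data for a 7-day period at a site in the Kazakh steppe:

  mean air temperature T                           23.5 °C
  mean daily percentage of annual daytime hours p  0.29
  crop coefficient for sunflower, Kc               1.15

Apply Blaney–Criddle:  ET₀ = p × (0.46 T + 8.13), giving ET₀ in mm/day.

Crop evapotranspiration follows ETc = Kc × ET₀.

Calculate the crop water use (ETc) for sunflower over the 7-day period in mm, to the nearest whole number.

44 mm

ET₀ = 0.29 × (0.46 × 23.5 + 8.13) = 0.29 × 18.940 = 5.4926 mm/d
ETc = Kc × ET₀ = 1.15 × 5.4926 = 6.3165 mm/d
Over 7 days: 6.3165 × 7 = 44.216 mm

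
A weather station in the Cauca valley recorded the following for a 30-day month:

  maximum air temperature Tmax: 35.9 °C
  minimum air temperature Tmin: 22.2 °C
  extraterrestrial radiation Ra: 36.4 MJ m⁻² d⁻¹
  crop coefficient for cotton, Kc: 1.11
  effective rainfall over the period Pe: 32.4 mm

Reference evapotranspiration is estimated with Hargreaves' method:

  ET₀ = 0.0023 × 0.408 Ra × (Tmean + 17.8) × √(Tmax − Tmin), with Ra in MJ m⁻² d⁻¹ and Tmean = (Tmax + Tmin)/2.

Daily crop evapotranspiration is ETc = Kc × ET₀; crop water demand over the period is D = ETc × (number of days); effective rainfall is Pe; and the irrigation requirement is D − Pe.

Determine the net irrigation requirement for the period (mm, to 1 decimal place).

164.8 mm

Tmean = (35.9 + 22.2)/2 = 29.05 °C
0.408 Ra = 0.408 × 36.4 = 14.8512 mm/d equivalent
ET₀ = 0.0023 × 14.8512 × (29.05 + 17.8) × √13.7 = 0.0023 × 14.8512 × 46.85 × 3.7014 = 5.9233 mm/d
ETc = Kc × ET₀ = 1.11 × 5.9233 = 6.5749 mm/d
Crop demand D = ETc × 30 d = 6.5749 × 30 = 197.247 mm
D − Pe = 197.247 − 32.4 = 164.847 mm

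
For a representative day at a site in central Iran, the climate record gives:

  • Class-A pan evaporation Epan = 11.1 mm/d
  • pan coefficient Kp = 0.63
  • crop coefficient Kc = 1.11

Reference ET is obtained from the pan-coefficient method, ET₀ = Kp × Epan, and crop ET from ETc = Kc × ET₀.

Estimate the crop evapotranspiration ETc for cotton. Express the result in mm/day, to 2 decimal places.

ET₀ = 0.63 × 11.1 = 6.9930 mm/d
ETc = Kc × ET₀ = 1.11 × 6.9930 = 7.7622 mm/d

7.76 mm/day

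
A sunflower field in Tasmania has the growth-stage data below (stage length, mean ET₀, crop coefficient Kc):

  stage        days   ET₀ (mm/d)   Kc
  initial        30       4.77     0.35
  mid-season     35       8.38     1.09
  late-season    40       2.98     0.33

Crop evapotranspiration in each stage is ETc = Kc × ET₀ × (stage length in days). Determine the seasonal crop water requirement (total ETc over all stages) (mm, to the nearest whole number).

initial: 0.35 × 4.77 × 30 = 50.09 mm
mid-season: 1.09 × 8.38 × 35 = 319.70 mm
late-season: 0.33 × 2.98 × 40 = 39.34 mm
Seasonal total = 409.13 mm

409 mm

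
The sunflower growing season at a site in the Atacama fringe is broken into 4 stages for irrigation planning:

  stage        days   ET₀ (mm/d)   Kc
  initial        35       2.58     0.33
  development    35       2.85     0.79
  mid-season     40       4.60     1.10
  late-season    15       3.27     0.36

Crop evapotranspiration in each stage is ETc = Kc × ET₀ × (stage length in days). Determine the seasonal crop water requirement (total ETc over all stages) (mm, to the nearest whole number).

initial: 0.33 × 2.58 × 35 = 29.80 mm
development: 0.79 × 2.85 × 35 = 78.80 mm
mid-season: 1.10 × 4.60 × 40 = 202.40 mm
late-season: 0.36 × 3.27 × 15 = 17.66 mm
Seasonal total = 328.66 mm

329 mm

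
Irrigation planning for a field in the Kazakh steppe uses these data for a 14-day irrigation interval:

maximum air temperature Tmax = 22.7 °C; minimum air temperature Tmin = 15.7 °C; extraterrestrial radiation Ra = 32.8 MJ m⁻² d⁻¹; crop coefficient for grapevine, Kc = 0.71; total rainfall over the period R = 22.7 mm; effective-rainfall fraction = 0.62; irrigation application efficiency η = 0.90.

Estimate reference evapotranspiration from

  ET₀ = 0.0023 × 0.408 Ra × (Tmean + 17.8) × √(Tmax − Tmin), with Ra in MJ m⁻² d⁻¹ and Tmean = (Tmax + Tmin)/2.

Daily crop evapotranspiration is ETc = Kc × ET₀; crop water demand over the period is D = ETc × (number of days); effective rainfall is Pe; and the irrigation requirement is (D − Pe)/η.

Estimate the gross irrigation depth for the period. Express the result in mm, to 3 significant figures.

17.6 mm

Tmean = (22.7 + 15.7)/2 = 19.20 °C
0.408 Ra = 0.408 × 32.8 = 13.3824 mm/d equivalent
ET₀ = 0.0023 × 13.3824 × (19.20 + 17.8) × √7.0 = 0.0023 × 13.3824 × 37.00 × 2.6458 = 3.0131 mm/d
ETc = Kc × ET₀ = 0.71 × 3.0131 = 2.1393 mm/d
Crop demand D = ETc × 14 d = 2.1393 × 14 = 29.950 mm
Pe = 0.62 × 22.7 = 14.074 mm
D − Pe = 29.950 − 14.074 = 15.876 mm
Gross irrigation = 15.876 / 0.90 = 17.640 mm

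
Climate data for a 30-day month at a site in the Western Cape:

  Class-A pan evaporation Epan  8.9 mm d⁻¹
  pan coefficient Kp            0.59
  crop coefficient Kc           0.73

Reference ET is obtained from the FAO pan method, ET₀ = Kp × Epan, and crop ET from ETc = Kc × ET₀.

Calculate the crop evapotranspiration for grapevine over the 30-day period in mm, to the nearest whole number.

115 mm

ET₀ = 0.59 × 8.9 = 5.2510 mm/d
ETc = Kc × ET₀ = 0.73 × 5.2510 = 3.8332 mm/d
Over 30 days: 3.8332 × 30 = 114.996 mm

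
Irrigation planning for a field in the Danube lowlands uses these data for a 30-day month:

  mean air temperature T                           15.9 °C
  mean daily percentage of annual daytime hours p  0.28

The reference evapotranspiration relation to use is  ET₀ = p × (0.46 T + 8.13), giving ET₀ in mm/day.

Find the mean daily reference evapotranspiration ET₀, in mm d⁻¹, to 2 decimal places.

ET₀ = 0.28 × (0.46 × 15.9 + 8.13) = 0.28 × 15.444 = 4.3243 mm/d

4.32 mm d⁻¹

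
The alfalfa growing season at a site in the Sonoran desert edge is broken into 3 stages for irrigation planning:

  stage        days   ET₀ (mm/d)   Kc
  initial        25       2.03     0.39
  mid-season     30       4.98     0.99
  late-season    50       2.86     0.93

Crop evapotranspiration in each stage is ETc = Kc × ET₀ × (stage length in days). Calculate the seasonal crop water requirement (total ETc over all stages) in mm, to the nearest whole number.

301 mm

initial: 0.39 × 2.03 × 25 = 19.79 mm
mid-season: 0.99 × 4.98 × 30 = 147.91 mm
late-season: 0.93 × 2.86 × 50 = 132.99 mm
Seasonal total = 300.69 mm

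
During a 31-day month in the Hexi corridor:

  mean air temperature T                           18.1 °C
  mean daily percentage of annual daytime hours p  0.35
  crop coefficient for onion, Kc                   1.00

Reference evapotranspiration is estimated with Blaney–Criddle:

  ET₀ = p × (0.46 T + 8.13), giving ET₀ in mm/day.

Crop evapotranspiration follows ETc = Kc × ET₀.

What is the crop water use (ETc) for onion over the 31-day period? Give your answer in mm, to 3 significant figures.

ET₀ = 0.35 × (0.46 × 18.1 + 8.13) = 0.35 × 16.456 = 5.7596 mm/d
ETc = Kc × ET₀ = 1.00 × 5.7596 = 5.7596 mm/d
Over 31 days: 5.7596 × 31 = 178.548 mm

179 mm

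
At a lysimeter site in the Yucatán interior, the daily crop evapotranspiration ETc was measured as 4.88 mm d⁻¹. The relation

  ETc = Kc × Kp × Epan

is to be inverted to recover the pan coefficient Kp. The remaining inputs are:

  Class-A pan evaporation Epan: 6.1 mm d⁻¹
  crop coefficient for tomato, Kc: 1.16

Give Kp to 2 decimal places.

ETc = Kc × Kp × Epan  ⇒  Kp = ETc / (Kc × Epan)
Kp = 4.88 / (1.16 × 6.1) = 4.88 / 7.076 = 0.6897

0.69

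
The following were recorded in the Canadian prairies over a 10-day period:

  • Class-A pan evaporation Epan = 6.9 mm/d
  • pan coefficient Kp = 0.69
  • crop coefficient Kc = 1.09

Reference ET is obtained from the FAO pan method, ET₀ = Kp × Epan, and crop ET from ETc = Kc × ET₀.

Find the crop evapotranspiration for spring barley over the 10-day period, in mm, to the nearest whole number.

52 mm

ET₀ = 0.69 × 6.9 = 4.7610 mm/d
ETc = Kc × ET₀ = 1.09 × 4.7610 = 5.1895 mm/d
Over 10 days: 5.1895 × 10 = 51.895 mm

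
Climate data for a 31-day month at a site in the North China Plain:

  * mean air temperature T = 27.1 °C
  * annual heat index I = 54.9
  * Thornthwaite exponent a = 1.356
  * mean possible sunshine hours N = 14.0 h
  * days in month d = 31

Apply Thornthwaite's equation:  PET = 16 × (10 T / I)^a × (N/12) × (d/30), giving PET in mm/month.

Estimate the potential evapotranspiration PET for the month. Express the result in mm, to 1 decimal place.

168.1 mm

10T/I = 10 × 27.1 / 54.9 = 4.9362
(10T/I)^a = 4.9362^1.356 = 8.7145
Uncorrected PET = 16 × 8.7145 = 139.432 mm
Correction = (N/12)(d/30) = (14.0/12)(31/30) = 1.2056
PET = 139.432 × 1.2056 = 168.099 mm/month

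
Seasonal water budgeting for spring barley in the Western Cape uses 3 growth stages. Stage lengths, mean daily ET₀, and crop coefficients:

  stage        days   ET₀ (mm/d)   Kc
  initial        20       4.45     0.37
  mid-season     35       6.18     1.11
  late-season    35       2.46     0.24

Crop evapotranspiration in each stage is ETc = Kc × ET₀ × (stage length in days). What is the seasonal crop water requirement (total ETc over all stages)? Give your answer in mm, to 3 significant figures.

294 mm

initial: 0.37 × 4.45 × 20 = 32.93 mm
mid-season: 1.11 × 6.18 × 35 = 240.09 mm
late-season: 0.24 × 2.46 × 35 = 20.66 mm
Seasonal total = 293.68 mm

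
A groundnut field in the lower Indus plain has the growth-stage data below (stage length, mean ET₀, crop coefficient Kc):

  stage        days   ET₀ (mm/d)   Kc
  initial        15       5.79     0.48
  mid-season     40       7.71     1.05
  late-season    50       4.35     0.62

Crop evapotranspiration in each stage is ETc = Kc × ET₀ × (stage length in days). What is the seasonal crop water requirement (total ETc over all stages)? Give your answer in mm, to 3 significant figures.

initial: 0.48 × 5.79 × 15 = 41.69 mm
mid-season: 1.05 × 7.71 × 40 = 323.82 mm
late-season: 0.62 × 4.35 × 50 = 134.85 mm
Seasonal total = 500.36 mm

500 mm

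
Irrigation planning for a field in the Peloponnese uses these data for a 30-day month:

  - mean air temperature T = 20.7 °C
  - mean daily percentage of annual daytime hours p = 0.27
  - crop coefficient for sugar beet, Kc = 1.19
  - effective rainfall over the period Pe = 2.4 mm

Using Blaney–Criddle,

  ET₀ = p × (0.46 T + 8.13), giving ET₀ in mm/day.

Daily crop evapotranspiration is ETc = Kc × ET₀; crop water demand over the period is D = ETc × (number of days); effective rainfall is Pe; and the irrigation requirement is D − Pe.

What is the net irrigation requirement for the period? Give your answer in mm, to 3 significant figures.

168 mm

ET₀ = 0.27 × (0.46 × 20.7 + 8.13) = 0.27 × 17.652 = 4.7660 mm/d
ETc = Kc × ET₀ = 1.19 × 4.7660 = 5.6715 mm/d
Crop demand D = ETc × 30 d = 5.6715 × 30 = 170.145 mm
D − Pe = 170.145 − 2.4 = 167.745 mm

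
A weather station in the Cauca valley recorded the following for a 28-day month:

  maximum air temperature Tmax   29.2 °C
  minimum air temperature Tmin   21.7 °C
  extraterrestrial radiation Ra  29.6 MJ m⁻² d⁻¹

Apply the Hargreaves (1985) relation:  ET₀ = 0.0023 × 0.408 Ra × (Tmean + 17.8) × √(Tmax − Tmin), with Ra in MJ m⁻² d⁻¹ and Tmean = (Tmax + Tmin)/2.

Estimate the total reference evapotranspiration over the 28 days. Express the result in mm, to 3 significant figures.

Tmean = (29.2 + 21.7)/2 = 25.45 °C
0.408 Ra = 0.408 × 29.6 = 12.0768 mm/d equivalent
ET₀ = 0.0023 × 12.0768 × (25.45 + 17.8) × √7.5 = 0.0023 × 12.0768 × 43.25 × 2.7386 = 3.2900 mm/d
Over 28 days: 3.2900 × 28 = 92.120 mm

92.1 mm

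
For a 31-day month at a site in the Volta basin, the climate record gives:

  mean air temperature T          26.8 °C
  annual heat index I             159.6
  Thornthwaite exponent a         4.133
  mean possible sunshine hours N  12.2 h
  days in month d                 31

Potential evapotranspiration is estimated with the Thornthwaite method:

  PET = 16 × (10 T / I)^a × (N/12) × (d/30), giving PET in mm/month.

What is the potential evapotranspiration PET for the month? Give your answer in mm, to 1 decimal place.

10T/I = 10 × 26.8 / 159.6 = 1.6792
(10T/I)^a = 1.6792^4.133 = 8.5182
Uncorrected PET = 16 × 8.5182 = 136.291 mm
Correction = (N/12)(d/30) = (12.2/12)(31/30) = 1.0506
PET = 136.291 × 1.0506 = 143.187 mm/month

143.2 mm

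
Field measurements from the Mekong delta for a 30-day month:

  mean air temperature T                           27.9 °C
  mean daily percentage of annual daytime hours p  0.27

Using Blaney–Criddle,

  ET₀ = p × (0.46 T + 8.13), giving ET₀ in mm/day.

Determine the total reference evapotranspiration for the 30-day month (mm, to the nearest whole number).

170 mm

ET₀ = 0.27 × (0.46 × 27.9 + 8.13) = 0.27 × 20.964 = 5.6603 mm/d
Monthly total = 5.6603 × 30 = 169.809 mm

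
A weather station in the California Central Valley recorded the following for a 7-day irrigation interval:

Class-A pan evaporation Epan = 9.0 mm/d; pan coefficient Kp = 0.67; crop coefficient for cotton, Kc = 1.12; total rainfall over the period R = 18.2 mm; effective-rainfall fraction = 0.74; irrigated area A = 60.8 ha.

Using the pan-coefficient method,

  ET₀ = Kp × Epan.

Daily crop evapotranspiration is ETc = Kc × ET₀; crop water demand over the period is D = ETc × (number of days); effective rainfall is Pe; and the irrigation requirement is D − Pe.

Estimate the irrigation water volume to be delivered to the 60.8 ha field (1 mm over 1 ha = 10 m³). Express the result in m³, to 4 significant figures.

ET₀ = 0.67 × 9.0 = 6.0300 mm/d
ETc = Kc × ET₀ = 1.12 × 6.0300 = 6.7536 mm/d
Crop demand D = ETc × 7 d = 6.7536 × 7 = 47.275 mm
Pe = 0.74 × 18.2 = 13.468 mm
D − Pe = 47.275 − 13.468 = 33.807 mm
Volume = 33.807 mm × 60.8 ha × 10 = 20554.7 m³

20550 m³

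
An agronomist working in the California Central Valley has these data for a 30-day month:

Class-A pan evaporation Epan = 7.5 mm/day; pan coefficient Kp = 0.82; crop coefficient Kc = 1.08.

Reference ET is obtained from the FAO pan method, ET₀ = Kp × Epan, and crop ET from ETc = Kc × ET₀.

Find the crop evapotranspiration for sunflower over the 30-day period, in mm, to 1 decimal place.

ET₀ = 0.82 × 7.5 = 6.1500 mm/d
ETc = Kc × ET₀ = 1.08 × 6.1500 = 6.6420 mm/d
Over 30 days: 6.6420 × 30 = 199.260 mm

199.3 mm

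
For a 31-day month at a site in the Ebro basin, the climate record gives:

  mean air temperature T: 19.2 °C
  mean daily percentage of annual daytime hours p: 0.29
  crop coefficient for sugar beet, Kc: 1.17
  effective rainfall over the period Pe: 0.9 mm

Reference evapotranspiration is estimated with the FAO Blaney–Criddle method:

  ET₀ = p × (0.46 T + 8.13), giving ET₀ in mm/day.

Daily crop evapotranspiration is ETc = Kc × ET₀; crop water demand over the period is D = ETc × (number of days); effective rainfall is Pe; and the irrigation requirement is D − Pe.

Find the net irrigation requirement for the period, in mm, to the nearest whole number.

ET₀ = 0.29 × (0.46 × 19.2 + 8.13) = 0.29 × 16.962 = 4.9190 mm/d
ETc = Kc × ET₀ = 1.17 × 4.9190 = 5.7552 mm/d
Crop demand D = ETc × 31 d = 5.7552 × 31 = 178.411 mm
D − Pe = 178.411 − 0.9 = 177.511 mm

178 mm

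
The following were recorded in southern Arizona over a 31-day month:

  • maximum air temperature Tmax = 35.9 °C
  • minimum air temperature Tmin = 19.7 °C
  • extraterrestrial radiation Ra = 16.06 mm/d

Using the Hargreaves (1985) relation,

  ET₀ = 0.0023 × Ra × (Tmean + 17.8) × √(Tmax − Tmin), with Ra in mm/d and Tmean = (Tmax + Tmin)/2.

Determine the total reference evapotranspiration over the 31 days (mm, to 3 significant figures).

210 mm

Tmean = (35.9 + 19.7)/2 = 27.80 °C
ET₀ = 0.0023 × 16.06 × (27.80 + 17.8) × √16.2 = 0.0023 × 16.06 × 45.60 × 4.0249 = 6.7794 mm/d
Over 31 days: 6.7794 × 31 = 210.161 mm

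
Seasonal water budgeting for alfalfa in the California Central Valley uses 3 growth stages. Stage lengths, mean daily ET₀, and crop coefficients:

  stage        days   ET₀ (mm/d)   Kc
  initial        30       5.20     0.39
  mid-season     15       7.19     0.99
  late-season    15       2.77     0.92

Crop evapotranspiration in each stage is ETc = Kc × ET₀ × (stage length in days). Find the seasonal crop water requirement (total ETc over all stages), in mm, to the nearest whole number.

initial: 0.39 × 5.20 × 30 = 60.84 mm
mid-season: 0.99 × 7.19 × 15 = 106.77 mm
late-season: 0.92 × 2.77 × 15 = 38.23 mm
Seasonal total = 205.84 mm

206 mm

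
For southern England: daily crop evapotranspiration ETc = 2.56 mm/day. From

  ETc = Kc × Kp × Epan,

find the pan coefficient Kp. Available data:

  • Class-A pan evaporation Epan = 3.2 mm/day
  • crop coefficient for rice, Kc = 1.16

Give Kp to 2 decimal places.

0.69

ETc = Kc × Kp × Epan  ⇒  Kp = ETc / (Kc × Epan)
Kp = 2.56 / (1.16 × 3.2) = 2.56 / 3.712 = 0.6897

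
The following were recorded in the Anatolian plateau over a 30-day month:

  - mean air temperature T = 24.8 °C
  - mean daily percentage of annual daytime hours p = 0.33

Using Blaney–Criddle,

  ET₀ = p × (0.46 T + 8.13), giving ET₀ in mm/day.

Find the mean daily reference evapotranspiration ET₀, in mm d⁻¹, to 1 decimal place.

6.4 mm d⁻¹

ET₀ = 0.33 × (0.46 × 24.8 + 8.13) = 0.33 × 19.538 = 6.4475 mm/d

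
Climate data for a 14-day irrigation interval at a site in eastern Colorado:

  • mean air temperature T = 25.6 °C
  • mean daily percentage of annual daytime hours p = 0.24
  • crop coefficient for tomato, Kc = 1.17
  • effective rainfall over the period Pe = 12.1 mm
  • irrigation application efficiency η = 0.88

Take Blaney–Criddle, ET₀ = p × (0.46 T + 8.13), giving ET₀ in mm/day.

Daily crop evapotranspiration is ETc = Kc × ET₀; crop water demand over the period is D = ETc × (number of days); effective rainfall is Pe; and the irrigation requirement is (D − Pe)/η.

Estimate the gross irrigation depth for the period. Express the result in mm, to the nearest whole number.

ET₀ = 0.24 × (0.46 × 25.6 + 8.13) = 0.24 × 19.906 = 4.7774 mm/d
ETc = Kc × ET₀ = 1.17 × 4.7774 = 5.5896 mm/d
Crop demand D = ETc × 14 d = 5.5896 × 14 = 78.254 mm
D − Pe = 78.254 − 12.1 = 66.154 mm
Gross irrigation = 66.154 / 0.88 = 75.175 mm

75 mm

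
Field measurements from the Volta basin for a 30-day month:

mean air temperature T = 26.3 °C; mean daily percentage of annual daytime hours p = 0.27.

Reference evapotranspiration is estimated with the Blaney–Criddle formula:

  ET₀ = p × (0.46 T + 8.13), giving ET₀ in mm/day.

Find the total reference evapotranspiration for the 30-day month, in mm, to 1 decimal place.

163.8 mm

ET₀ = 0.27 × (0.46 × 26.3 + 8.13) = 0.27 × 20.228 = 5.4616 mm/d
Monthly total = 5.4616 × 30 = 163.848 mm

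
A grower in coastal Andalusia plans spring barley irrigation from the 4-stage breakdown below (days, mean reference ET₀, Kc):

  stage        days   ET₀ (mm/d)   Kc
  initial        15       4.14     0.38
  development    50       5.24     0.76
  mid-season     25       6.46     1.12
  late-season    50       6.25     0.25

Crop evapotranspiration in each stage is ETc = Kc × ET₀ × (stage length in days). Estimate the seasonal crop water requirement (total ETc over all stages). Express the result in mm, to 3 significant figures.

482 mm

initial: 0.38 × 4.14 × 15 = 23.60 mm
development: 0.76 × 5.24 × 50 = 199.12 mm
mid-season: 1.12 × 6.46 × 25 = 180.88 mm
late-season: 0.25 × 6.25 × 50 = 78.13 mm
Seasonal total = 481.73 mm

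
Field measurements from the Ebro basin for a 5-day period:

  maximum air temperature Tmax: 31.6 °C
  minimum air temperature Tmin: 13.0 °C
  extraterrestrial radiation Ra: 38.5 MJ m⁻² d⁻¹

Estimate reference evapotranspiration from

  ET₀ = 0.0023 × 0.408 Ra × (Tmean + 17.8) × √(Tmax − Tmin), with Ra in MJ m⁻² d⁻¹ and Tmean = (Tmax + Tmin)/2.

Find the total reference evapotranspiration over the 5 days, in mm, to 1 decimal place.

31.2 mm

Tmean = (31.6 + 13.0)/2 = 22.30 °C
0.408 Ra = 0.408 × 38.5 = 15.7080 mm/d equivalent
ET₀ = 0.0023 × 15.7080 × (22.30 + 17.8) × √18.6 = 0.0023 × 15.7080 × 40.10 × 4.3128 = 6.2482 mm/d
Over 5 days: 6.2482 × 5 = 31.241 mm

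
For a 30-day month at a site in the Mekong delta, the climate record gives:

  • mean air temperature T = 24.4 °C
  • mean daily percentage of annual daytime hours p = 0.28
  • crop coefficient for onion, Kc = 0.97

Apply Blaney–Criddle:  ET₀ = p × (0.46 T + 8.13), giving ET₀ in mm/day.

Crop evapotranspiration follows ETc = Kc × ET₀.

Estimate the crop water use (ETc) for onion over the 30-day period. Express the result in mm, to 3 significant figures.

158 mm

ET₀ = 0.28 × (0.46 × 24.4 + 8.13) = 0.28 × 19.354 = 5.4191 mm/d
ETc = Kc × ET₀ = 0.97 × 5.4191 = 5.2565 mm/d
Over 30 days: 5.2565 × 30 = 157.695 mm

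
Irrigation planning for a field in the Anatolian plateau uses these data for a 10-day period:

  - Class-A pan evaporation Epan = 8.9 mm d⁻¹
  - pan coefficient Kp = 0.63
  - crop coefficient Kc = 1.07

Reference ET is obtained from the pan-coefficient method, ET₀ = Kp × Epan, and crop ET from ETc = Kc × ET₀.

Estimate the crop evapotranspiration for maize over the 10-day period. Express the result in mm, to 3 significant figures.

ET₀ = 0.63 × 8.9 = 5.6070 mm/d
ETc = Kc × ET₀ = 1.07 × 5.6070 = 5.9995 mm/d
Over 10 days: 5.9995 × 10 = 59.995 mm

60.0 mm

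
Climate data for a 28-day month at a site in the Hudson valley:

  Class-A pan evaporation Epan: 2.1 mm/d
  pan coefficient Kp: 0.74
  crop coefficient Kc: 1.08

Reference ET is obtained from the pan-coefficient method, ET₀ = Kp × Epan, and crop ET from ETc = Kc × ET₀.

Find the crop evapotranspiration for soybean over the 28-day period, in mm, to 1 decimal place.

47.0 mm

ET₀ = 0.74 × 2.1 = 1.5540 mm/d
ETc = Kc × ET₀ = 1.08 × 1.5540 = 1.6783 mm/d
Over 28 days: 1.6783 × 28 = 46.992 mm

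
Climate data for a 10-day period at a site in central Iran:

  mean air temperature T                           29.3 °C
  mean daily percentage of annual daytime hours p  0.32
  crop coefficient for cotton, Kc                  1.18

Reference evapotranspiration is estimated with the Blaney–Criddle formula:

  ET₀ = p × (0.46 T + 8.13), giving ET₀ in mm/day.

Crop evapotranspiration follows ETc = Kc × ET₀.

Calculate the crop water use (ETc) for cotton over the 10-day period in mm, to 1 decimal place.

ET₀ = 0.32 × (0.46 × 29.3 + 8.13) = 0.32 × 21.608 = 6.9146 mm/d
ETc = Kc × ET₀ = 1.18 × 6.9146 = 8.1592 mm/d
Over 10 days: 8.1592 × 10 = 81.592 mm

81.6 mm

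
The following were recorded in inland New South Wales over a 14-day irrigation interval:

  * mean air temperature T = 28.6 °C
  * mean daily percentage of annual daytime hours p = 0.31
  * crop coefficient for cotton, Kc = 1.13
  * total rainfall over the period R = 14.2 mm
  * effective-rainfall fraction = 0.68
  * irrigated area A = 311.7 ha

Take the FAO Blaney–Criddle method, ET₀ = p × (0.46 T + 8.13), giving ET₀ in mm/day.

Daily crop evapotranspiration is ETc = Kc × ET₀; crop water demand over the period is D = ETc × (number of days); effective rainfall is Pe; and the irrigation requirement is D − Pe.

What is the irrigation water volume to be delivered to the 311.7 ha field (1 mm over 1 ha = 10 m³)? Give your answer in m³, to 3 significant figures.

295000 m³

ET₀ = 0.31 × (0.46 × 28.6 + 8.13) = 0.31 × 21.286 = 6.5987 mm/d
ETc = Kc × ET₀ = 1.13 × 6.5987 = 7.4565 mm/d
Crop demand D = ETc × 14 d = 7.4565 × 14 = 104.391 mm
Pe = 0.68 × 14.2 = 9.656 mm
D − Pe = 104.391 − 9.656 = 94.735 mm
Volume = 94.735 mm × 311.7 ha × 10 = 295289.0 m³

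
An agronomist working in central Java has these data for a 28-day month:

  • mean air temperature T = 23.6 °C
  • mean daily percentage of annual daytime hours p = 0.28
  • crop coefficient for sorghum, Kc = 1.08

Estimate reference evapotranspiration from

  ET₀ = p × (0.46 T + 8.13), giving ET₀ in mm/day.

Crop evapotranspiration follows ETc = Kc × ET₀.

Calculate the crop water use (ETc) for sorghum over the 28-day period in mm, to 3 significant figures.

ET₀ = 0.28 × (0.46 × 23.6 + 8.13) = 0.28 × 18.986 = 5.3161 mm/d
ETc = Kc × ET₀ = 1.08 × 5.3161 = 5.7414 mm/d
Over 28 days: 5.7414 × 28 = 160.759 mm

161 mm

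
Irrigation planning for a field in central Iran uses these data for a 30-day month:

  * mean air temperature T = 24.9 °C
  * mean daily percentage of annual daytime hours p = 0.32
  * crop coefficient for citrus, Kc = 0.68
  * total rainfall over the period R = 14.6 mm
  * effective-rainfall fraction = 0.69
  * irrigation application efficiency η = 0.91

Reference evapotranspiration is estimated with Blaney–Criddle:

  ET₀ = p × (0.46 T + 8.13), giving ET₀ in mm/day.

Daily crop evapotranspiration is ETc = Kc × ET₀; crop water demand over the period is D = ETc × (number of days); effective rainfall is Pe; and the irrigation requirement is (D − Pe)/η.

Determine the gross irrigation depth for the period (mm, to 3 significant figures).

129 mm

ET₀ = 0.32 × (0.46 × 24.9 + 8.13) = 0.32 × 19.584 = 6.2669 mm/d
ETc = Kc × ET₀ = 0.68 × 6.2669 = 4.2615 mm/d
Crop demand D = ETc × 30 d = 4.2615 × 30 = 127.845 mm
Pe = 0.69 × 14.6 = 10.074 mm
D − Pe = 127.845 − 10.074 = 117.771 mm
Gross irrigation = 117.771 / 0.91 = 129.419 mm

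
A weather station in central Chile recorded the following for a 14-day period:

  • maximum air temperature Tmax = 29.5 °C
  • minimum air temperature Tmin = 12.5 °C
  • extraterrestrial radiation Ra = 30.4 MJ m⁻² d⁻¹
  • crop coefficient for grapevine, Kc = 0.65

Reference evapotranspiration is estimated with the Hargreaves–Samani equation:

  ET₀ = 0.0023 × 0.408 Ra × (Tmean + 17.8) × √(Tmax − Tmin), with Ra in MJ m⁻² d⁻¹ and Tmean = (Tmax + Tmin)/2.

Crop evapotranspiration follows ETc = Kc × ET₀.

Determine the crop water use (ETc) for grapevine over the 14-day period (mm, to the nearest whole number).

Tmean = (29.5 + 12.5)/2 = 21.00 °C
0.408 Ra = 0.408 × 30.4 = 12.4032 mm/d equivalent
ET₀ = 0.0023 × 12.4032 × (21.00 + 17.8) × √17.0 = 0.0023 × 12.4032 × 38.80 × 4.1231 = 4.5637 mm/d
ETc = Kc × ET₀ = 0.65 × 4.5637 = 2.9664 mm/d
Over 14 days: 2.9664 × 14 = 41.530 mm

42 mm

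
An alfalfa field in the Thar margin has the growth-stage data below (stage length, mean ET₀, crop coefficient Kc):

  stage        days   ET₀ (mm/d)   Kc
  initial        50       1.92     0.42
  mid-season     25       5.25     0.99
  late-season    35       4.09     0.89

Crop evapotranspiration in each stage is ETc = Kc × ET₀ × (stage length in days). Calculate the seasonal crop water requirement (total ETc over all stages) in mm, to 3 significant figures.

298 mm

initial: 0.42 × 1.92 × 50 = 40.32 mm
mid-season: 0.99 × 5.25 × 25 = 129.94 mm
late-season: 0.89 × 4.09 × 35 = 127.40 mm
Seasonal total = 297.66 mm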